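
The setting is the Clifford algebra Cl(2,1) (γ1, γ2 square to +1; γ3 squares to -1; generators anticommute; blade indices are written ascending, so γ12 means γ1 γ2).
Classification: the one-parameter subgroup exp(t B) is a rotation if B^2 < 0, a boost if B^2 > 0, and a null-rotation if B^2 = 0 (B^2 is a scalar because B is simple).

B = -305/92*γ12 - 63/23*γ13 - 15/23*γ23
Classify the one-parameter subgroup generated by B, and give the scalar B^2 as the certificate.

B^2 term by term: the squares give (-305/92)^2*(γ12)^2 + (-63/23)^2*(γ13)^2 + (-15/23)^2*(γ23)^2 = 93025/8464*(-1) + 3969/529*(+1) + 225/529*(+1) = -49/16 (each basis 2-blade squares to minus the product of its generators' squares); cross terms between blades sharing an index anticommute and cancel. So B^2 = -49/16.
Answer: rotation, certificate B^2 = -49/16. One invariant decides it: the square -49/16 survives every conjugation, and its sign is exactly the classification.


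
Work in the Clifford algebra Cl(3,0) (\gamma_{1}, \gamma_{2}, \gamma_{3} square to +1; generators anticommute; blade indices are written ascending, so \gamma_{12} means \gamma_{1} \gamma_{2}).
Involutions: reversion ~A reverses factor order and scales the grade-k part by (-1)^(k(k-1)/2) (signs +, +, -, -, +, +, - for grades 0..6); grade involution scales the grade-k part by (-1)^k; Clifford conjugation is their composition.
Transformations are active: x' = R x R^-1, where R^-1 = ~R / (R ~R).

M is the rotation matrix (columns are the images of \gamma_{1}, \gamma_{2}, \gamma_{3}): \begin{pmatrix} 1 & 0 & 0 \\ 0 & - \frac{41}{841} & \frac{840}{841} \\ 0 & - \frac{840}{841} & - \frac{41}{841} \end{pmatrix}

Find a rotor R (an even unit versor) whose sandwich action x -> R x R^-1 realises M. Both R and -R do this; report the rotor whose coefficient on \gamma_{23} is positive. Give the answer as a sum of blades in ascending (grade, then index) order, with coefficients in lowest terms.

Method: write R = a + b12*\gamma_{12} + b13*\gamma_{13} + b23*\gamma_{23} with a^2 + b12^2 + b13^2 + b23^2 = 1 (so R^-1 = ~R). Expanding the columns R e_j ~R gives tr M = 4a^2 - 1 and, from the antisymmetric part, M21 - M12 = -4a*b12, M13 - M31 = 4a*b13, M32 - M23 = -4a*b23.
Here tr M = \frac{759}{841}, so a^2 = (1 + tr M)/4 = \frac{400}{841} and a = ±\frac{20}{29}. Taking a = \frac{20}{29}: M21 - M12 = 0, M13 - M31 = 0, M32 - M23 = -\frac{1680}{841}, giving b12 = 0, b13 = 0, b23 = \frac{21}{29}, i.e. R = \frac{20}{29} + \frac{21}{29} \gamma_{23}.
Its \gamma_{23} coefficient is already positive.
Answer: \frac{20}{29} + \frac{21}{29} \gamma_{23}. Note: both R and -R realise this M (trace \frac{759}{841}); the covering map identifies them, and the \gamma_{23}-coefficient sign is the tie-breaker.


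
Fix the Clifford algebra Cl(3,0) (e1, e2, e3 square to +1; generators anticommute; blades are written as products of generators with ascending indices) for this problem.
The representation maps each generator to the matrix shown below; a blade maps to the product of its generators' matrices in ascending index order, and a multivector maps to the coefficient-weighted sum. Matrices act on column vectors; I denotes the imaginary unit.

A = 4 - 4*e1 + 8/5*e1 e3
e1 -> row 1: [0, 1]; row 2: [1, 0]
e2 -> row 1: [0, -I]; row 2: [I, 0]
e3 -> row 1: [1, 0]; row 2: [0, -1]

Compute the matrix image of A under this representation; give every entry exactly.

Bivector images (products of the table entries): rho(e1 e3) = rho(e1)rho(e3) = row 1: [0, -1]; row 2: [1, 0].
M = (4)*1 + (-4)*rho(e1) + (8/5)*rho(e1 e3), summed entrywise (1 is the identity matrix):
Answer: row 1: [4, -28/5]; row 2: [-12/5, 4]


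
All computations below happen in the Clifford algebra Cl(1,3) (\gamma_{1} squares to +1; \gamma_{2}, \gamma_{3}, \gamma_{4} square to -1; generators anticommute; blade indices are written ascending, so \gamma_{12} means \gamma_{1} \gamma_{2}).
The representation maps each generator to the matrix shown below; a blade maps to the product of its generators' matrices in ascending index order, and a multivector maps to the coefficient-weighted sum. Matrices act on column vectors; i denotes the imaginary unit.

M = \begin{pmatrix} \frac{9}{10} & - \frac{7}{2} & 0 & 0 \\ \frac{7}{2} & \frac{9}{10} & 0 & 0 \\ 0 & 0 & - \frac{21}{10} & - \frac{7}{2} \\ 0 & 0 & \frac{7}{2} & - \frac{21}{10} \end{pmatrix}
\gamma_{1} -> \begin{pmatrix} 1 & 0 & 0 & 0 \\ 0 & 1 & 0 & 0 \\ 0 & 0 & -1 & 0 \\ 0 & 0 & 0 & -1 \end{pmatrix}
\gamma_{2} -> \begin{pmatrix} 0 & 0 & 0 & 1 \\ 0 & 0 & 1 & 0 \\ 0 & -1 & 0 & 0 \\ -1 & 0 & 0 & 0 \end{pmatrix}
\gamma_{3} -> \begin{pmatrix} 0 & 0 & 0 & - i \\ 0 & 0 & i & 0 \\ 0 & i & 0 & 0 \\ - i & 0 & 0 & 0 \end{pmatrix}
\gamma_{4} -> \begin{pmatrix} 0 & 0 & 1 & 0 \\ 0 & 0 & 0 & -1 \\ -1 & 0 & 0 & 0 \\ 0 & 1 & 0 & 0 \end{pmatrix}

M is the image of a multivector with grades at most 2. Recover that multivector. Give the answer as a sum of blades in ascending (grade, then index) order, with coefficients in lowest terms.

Method: the blade images are trace-orthogonal — tr(rho(e_A) rho(e_B)^-1) = 4 if A = B and 0 otherwise — and rho(e_A)^-1 = (e_A)^2 * rho(e_A) with (e_A)^2 = +1 or -1, so the coefficient of e_A in the preimage is (e_A)^2 * tr(M rho(e_A))/4.
Nonzero projections over blades of grade <= 2: 1: (1)^2 = +1, tr(M 1) = - \frac{12}{5}, coefficient -\frac{3}{5}; \gamma_{1}: (\gamma_{1})^2 = +1, tr(M rho(\gamma_{1})) = 6, coefficient \frac{3}{2}; \gamma_{24}: (\gamma_{24})^2 = -1, tr(M rho(\gamma_{24})) = 14, coefficient -\frac{7}{2}. Every other blade of grade <= 2 projects to 0.
Answer: -\frac{3}{5} + \frac{3}{2} \gamma_{1} - \frac{7}{2} \gamma_{24}


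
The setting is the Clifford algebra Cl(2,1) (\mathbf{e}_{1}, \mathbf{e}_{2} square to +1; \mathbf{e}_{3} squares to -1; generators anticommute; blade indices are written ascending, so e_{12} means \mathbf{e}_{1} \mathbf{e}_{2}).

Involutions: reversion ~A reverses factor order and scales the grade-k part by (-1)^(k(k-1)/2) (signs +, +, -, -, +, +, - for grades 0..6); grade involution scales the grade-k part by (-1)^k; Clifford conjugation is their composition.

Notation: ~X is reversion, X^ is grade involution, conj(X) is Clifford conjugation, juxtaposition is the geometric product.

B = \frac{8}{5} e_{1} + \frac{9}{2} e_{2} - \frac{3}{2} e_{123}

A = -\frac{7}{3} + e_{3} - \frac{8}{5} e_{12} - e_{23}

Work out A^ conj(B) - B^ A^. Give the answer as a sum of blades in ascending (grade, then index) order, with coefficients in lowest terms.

first term: \frac{373}{30} e_{1} + \frac{397}{50} e_{2} - \frac{69}{10} e_{3} - \frac{3}{2} e_{12} - \frac{8}{5} e_{13} - \frac{9}{2} e_{23} + \frac{51}{10} e_{123}
second term: -\frac{149}{30} e_{1} + \frac{653}{50} e_{2} + \frac{69}{10} e_{3} + \frac{3}{2} e_{12} + \frac{8}{5} e_{13} + \frac{9}{2} e_{23} - \frac{19}{10} e_{123}
Answer: \frac{87}{5} e_{1} - \frac{128}{25} e_{2} - \frac{69}{5} e_{3} - 3 e_{12} - \frac{16}{5} e_{13} - 9 e_{23} + 7 e_{123}


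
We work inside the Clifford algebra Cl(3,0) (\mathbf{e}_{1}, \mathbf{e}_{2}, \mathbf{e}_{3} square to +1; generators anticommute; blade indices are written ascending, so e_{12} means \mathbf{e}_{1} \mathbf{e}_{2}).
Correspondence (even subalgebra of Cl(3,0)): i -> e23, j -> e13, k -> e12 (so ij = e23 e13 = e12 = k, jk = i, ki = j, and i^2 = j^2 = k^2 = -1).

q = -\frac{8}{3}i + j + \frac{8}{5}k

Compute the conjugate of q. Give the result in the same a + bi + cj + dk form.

In blades: q = \frac{8}{5} e_{12} + e_{13} - \frac{8}{3} e_{23}.
Quaternion conjugation is reversion on the even subalgebra: the scalar is fixed and every grade-2 blade flips sign, giving -\frac{8}{5} e_{12} - e_{13} + \frac{8}{3} e_{23}; translating back:
Answer: \frac{8}{3}i - j - \frac{8}{5}k


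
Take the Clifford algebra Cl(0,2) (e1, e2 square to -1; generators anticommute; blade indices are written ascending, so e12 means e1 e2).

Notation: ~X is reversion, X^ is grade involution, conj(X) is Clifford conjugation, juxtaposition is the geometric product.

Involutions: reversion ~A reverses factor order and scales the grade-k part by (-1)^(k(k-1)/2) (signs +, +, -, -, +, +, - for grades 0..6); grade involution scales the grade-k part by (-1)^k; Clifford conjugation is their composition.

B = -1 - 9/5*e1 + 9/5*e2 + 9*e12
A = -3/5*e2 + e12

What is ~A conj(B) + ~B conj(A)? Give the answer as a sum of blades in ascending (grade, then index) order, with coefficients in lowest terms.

first term: -252/25 + 18/5*e1 - 6/5*e2 + 52/25*e12
second term: -252/25 + 18/5*e1 - 12/5*e2 - 2/25*e12
Answer: -504/25 + 36/5*e1 - 18/5*e2 + 2*e12


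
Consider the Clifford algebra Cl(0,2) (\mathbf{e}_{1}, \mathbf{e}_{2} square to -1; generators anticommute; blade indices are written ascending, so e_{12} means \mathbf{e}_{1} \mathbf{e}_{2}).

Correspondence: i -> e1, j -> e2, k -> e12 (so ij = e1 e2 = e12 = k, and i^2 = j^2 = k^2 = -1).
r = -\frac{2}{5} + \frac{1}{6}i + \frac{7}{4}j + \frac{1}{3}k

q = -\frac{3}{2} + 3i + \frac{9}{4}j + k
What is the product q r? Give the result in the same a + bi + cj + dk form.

In blades: q = -\frac{3}{2} + 3 e_{1} + \frac{9}{4} e_{2} + e_{12}, r = -\frac{2}{5} + \frac{1}{6} e_{1} + \frac{7}{4} e_{2} + \frac{1}{3} e_{12}.
Distribute q over r term by term (generator squares from the signature, products reordered to ascending indices): (-\frac{3}{2})*r = \frac{3}{5} - \frac{1}{4} e_{1} - \frac{21}{8} e_{2} - \frac{1}{2} e_{12}; (3 e_{1})*r = -\frac{1}{2} - \frac{6}{5} e_{1} - e_{2} + \frac{21}{4} e_{12}; (\frac{9}{4} e_{2})*r = -\frac{63}{16} + \frac{3}{4} e_{1} - \frac{9}{10} e_{2} - \frac{3}{8} e_{12}; (e_{12})*r = -\frac{1}{3} - \frac{7}{4} e_{1} + \frac{1}{6} e_{2} - \frac{2}{5} e_{12}.
Sum: -\frac{1001}{240} - \frac{49}{20} e_{1} - \frac{523}{120} e_{2} + \frac{159}{40} e_{12}; translating back through the correspondence:
Answer: -\frac{1001}{240} - \frac{49}{20}i - \frac{523}{120}j + \frac{159}{40}k


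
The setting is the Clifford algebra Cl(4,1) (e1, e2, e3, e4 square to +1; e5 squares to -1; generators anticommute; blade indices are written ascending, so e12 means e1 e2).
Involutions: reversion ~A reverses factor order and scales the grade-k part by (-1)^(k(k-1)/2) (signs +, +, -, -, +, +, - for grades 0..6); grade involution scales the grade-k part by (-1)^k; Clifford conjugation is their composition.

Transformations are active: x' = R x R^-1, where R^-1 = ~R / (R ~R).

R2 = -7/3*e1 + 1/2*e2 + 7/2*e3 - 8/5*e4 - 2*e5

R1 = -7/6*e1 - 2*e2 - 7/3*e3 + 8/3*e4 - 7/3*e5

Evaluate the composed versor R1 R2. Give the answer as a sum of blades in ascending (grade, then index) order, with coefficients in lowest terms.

Distribute over the terms of R1 (each basis-blade product reordered to ascending indices, repeated generators contracted through their squares):
(-7/6*e1) R2 = 49/18 - 7/12*e12 - 49/12*e13 + 28/15*e14 + 7/3*e15
(-2*e2) R2 = -1 - 14/3*e12 - 7*e23 + 16/5*e24 + 4*e25
(-7/3*e3) R2 = -49/6 - 49/9*e13 + 7/6*e23 + 56/15*e34 + 14/3*e35
(8/3*e4) R2 = -64/15 + 56/9*e14 - 4/3*e24 - 28/3*e34 - 16/3*e45
(-7/3*e5) R2 = -14/3 - 49/9*e15 + 7/6*e25 + 49/6*e35 - 56/15*e45
Summing the partial products and collecting blades:
Answer: -692/45 - 21/4*e12 - 343/36*e13 + 364/45*e14 - 28/9*e15 - 35/6*e23 + 28/15*e24 + 31/6*e25 - 28/5*e34 + 77/6*e35 - 136/15*e45


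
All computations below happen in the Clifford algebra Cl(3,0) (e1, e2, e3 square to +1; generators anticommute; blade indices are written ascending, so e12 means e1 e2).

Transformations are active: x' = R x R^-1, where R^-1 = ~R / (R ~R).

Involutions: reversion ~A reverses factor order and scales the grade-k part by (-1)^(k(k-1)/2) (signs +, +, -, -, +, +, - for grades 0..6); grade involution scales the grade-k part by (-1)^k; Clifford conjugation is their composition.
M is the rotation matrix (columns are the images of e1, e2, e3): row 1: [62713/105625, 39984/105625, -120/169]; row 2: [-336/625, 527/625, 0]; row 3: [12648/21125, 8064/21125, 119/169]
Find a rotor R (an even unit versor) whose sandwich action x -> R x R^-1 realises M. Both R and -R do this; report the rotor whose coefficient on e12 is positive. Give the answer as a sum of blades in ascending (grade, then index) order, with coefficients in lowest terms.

Method: write R = a + b12*e12 + b13*e13 + b23*e23 with a^2 + b12^2 + b13^2 + b23^2 = 1 (so R^-1 = ~R). Expanding the columns R e_j ~R gives tr M = 4a^2 - 1 and, from the antisymmetric part, M21 - M12 = -4a*b12, M13 - M31 = 4a*b13, M32 - M23 = -4a*b23.
Here tr M = 226151/105625, so a^2 = (1 + tr M)/4 = 82944/105625 and a = ±288/325. Taking a = 288/325: M21 - M12 = -96768/105625, M13 - M31 = -27648/21125, M32 - M23 = 8064/21125, giving b12 = 84/325, b13 = -24/65, b23 = -7/65, i.e. R = 288/325 + 84/325*e12 - 24/65*e13 - 7/65*e23.
Its e12 coefficient is already positive.
Answer: 288/325 + 84/325*e12 - 24/65*e13 - 7/65*e23. Uniqueness: Spin(3) -> SO(3) maps R and -R to the same rotation of trace 226151/105625; fixing the sign of the e12 coefficient removes the ambiguity.


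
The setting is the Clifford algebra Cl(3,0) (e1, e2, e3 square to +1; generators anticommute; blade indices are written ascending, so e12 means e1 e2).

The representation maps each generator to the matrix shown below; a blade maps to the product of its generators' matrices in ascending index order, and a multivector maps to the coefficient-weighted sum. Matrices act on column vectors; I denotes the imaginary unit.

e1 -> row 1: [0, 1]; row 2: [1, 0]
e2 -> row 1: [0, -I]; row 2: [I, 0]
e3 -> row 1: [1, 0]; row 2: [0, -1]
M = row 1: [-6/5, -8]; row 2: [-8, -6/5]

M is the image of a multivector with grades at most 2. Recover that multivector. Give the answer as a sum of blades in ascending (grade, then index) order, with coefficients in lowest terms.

Method: 1, rho(e1), rho(e2), rho(e3) form a trace-orthogonal basis of the 2x2 complex matrices (tr(X Y) = 2 if X = Y, else 0), so M = m0*1 + m1*rho(e1) + m2*rho(e2) + m3*rho(e3) with m0 = tr(M)/2 = -6/5, m1 = tr(M rho(e1))/2 = -8, m2 = tr(M rho(e2))/2 = 0, m3 = tr(M rho(e3))/2 = 0.
Multiplying table entries, the bivector images are rho(e12) = I*rho(e3), rho(e13) = -I*rho(e2), rho(e23) = I*rho(e1); with real blade coefficients the real parts of m0..m3 are the coefficients of 1, e1, e2, e3 and the imaginary parts give the bivectors (e23: Im m1, e13: -Im m2, e12: Im m3).
Answer: -6/5 - 8*e1


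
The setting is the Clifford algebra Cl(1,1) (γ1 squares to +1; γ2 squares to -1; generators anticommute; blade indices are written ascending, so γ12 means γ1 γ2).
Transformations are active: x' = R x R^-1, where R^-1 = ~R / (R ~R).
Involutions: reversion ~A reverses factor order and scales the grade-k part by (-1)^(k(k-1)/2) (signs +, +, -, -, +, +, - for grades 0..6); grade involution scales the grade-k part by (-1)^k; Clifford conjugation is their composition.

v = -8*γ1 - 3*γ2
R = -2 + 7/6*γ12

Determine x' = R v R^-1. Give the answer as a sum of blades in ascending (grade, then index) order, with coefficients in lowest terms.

~R = -2 - 7/6*γ12, and R ~R = 95/36, so R^-1 = ~R / (95/36).
R v = 39/2*γ1 + 46/3*γ2
Answer: -2048/95*γ1 - 1923/95*γ2


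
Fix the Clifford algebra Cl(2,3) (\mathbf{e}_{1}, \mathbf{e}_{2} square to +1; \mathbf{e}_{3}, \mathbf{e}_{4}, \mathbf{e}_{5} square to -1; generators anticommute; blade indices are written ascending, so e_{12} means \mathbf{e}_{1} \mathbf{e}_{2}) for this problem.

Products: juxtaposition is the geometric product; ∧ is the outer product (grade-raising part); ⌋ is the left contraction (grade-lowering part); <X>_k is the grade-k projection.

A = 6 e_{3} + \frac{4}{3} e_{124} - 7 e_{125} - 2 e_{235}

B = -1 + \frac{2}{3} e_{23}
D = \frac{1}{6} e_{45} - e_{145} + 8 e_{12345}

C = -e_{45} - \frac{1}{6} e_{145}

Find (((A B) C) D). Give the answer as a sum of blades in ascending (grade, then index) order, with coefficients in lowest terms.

step 1: 4 e_{2} - 6 e_{3} - \frac{4}{3} e_{5} - \frac{4}{3} e_{124} + 7 e_{125} + \frac{8}{9} e_{134} - \frac{14}{3} e_{135} + 2 e_{235}
step 2: \frac{4}{3} e_{4} - \frac{2}{9} e_{14} - \frac{7}{6} e_{24} - \frac{2}{9} e_{25} + \frac{7}{9} e_{34} + \frac{4}{27} e_{35} - 7 e_{124} - \frac{4}{3} e_{125} + \frac{14}{3} e_{134} + \frac{8}{9} e_{135} - 2 e_{234} - 4 e_{245} + 6 e_{345} + \frac{1}{3} e_{1234} + \frac{2}{3} e_{1245} - e_{1345}
step 3: -8 e_{2} + \frac{16}{3} e_{3} + \frac{8}{3} e_{5} + \frac{467}{9} e_{12} - \frac{227}{6} e_{13} - \frac{467}{27} e_{15} + \frac{227}{27} e_{24} - \frac{1589}{36} e_{25} - \frac{934}{81} e_{34} + \frac{3269}{54} e_{35} + \frac{32}{27} e_{124} - \frac{56}{9} e_{125} - \frac{16}{9} e_{134} + \frac{28}{3} e_{135} - \frac{16}{9} e_{235} + \frac{227}{18} e_{1235}
Answer: -8 e_{2} + \frac{16}{3} e_{3} + \frac{8}{3} e_{5} + \frac{467}{9} e_{12} - \frac{227}{6} e_{13} - \frac{467}{27} e_{15} + \frac{227}{27} e_{24} - \frac{1589}{36} e_{25} - \frac{934}{81} e_{34} + \frac{3269}{54} e_{35} + \frac{32}{27} e_{124} - \frac{56}{9} e_{125} - \frac{16}{9} e_{134} + \frac{28}{3} e_{135} - \frac{16}{9} e_{235} + \frac{227}{18} e_{1235}


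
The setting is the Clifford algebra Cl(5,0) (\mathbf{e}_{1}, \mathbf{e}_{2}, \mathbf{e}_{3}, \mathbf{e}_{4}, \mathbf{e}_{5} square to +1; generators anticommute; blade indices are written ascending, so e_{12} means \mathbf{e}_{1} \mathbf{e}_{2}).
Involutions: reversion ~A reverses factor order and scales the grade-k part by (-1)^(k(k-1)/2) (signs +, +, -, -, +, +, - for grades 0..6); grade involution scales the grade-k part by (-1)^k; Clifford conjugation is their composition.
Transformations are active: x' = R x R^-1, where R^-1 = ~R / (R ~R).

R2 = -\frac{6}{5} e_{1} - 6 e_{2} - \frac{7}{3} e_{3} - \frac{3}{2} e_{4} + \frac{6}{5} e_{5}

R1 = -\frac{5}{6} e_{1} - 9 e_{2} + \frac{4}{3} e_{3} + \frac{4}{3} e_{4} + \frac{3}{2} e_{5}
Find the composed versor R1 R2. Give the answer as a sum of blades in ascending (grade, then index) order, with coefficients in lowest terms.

Distribute over the terms of R1 (each basis-blade product reordered to ascending indices, repeated generators contracted through their squares):
(-\frac{5}{6} e_{1}) R2 = 1 + 5 e_{12} + \frac{35}{18} e_{13} + \frac{5}{4} e_{14} - e_{15}
(-9 e_{2}) R2 = 54 - \frac{54}{5} e_{12} + 21 e_{23} + \frac{27}{2} e_{24} - \frac{54}{5} e_{25}
(\frac{4}{3} e_{3}) R2 = -\frac{28}{9} + \frac{8}{5} e_{13} + 8 e_{23} - 2 e_{34} + \frac{8}{5} e_{35}
(\frac{4}{3} e_{4}) R2 = -2 + \frac{8}{5} e_{14} + 8 e_{24} + \frac{28}{9} e_{34} + \frac{8}{5} e_{45}
(\frac{3}{2} e_{5}) R2 = \frac{9}{5} + \frac{9}{5} e_{15} + 9 e_{25} + \frac{7}{2} e_{35} + \frac{9}{4} e_{45}
Summing the partial products and collecting blades:
Answer: \frac{2326}{45} - \frac{29}{5} e_{12} + \frac{319}{90} e_{13} + \frac{57}{20} e_{14} + \frac{4}{5} e_{15} + 29 e_{23} + \frac{43}{2} e_{24} - \frac{9}{5} e_{25} + \frac{10}{9} e_{34} + \frac{51}{10} e_{35} + \frac{77}{20} e_{45}


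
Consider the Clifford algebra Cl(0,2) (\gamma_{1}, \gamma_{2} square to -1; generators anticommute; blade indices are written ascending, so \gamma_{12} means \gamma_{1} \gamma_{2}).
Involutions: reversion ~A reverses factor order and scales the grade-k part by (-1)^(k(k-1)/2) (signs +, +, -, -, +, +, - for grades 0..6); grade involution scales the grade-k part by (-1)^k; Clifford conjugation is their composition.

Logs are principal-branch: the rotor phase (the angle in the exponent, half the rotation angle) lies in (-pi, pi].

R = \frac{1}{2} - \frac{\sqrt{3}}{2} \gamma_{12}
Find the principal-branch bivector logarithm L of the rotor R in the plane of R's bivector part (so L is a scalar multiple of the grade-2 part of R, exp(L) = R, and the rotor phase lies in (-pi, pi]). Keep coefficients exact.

The scalar part of R is \frac{1}{2}, and that scalar determines the rotor phase on the principal branch; recovering the unit plane as bivector-part over sine of the phase gives L = phase * plane.
Concretely: cos(phase) = \frac{1}{2} gives phase = ±\frac{\pi}{3}, and since phase/sin(phase) is even the sign is immaterial: L = (phase/sin(phase)) * <R>_2 = (\frac{2 \sqrt{3} \pi}{9}) * <R>_2.
Answer: - \frac{\pi}{3} \gamma_{12}


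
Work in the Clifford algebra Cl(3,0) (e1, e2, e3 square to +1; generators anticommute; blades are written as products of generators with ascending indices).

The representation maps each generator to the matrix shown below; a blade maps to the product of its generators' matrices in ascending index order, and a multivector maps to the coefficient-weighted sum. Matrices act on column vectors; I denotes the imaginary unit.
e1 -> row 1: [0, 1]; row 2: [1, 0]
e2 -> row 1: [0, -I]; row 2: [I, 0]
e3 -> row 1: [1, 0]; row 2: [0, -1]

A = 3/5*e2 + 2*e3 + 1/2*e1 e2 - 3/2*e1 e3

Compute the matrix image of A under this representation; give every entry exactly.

Bivector images (products of the table entries): rho(e1 e2) = rho(e1)rho(e2) = row 1: [I, 0]; row 2: [0, -I]; rho(e1 e3) = rho(e1)rho(e3) = row 1: [0, -1]; row 2: [1, 0].
M = (3/5)*rho(e2) + (2)*rho(e3) + (1/2)*rho(e1 e2) + (-3/2)*rho(e1 e3), summed entrywise:
Answer: row 1: [2 + I/2, 3/2 - 3*I/5]; row 2: [-3/2 + 3*I/5, -2 - I/2]


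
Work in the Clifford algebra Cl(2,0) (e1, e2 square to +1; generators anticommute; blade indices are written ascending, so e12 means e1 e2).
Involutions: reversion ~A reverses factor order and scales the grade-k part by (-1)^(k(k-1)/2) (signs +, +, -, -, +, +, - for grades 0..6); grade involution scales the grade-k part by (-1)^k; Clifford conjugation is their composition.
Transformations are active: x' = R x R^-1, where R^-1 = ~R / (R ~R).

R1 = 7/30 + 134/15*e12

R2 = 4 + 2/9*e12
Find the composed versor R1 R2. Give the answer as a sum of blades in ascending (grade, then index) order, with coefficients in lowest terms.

Distribute over the terms of R1 (each basis-blade product reordered to ascending indices, repeated generators contracted through their squares):
(7/30) R2 = 14/15 + 7/135*e12
(134/15*e12) R2 = -268/135 + 536/15*e12
Summing the partial products and collecting blades:
Answer: -142/135 + 4831/135*e12


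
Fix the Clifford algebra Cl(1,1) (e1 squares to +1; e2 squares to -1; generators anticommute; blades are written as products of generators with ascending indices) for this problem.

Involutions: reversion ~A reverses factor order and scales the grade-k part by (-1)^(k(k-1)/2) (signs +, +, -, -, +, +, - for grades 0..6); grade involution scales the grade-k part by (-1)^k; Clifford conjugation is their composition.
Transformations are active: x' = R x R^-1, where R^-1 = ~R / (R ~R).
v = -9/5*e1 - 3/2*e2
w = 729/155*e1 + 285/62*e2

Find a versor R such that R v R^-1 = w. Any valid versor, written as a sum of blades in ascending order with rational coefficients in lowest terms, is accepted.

R = v + w = 90/31*e1 + 96/31*e2 works: the equal norms (99/100) guarantee its sandwich swaps v into w.
Answer: 90/31*e1 + 96/31*e2


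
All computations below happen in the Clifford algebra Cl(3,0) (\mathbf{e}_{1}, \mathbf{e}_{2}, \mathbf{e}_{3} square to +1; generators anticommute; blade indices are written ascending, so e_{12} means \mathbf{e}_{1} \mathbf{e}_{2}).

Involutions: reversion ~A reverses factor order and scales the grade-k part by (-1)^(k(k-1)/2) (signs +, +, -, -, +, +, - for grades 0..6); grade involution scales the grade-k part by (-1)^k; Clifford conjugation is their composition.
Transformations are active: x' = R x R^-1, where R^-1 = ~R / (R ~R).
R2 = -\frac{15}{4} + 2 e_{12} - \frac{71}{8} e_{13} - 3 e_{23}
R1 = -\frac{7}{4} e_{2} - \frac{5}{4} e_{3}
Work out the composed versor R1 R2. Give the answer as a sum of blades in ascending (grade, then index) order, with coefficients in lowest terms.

Distribute over the terms of R1 (each basis-blade product reordered to ascending indices, repeated generators contracted through their squares):
(-\frac{7}{4} e_{2}) R2 = \frac{7}{2} e_{1} + \frac{105}{16} e_{2} + \frac{21}{4} e_{3} - \frac{497}{32} e_{123}
(-\frac{5}{4} e_{3}) R2 = -\frac{355}{32} e_{1} - \frac{15}{4} e_{2} + \frac{75}{16} e_{3} - \frac{5}{2} e_{123}
Summing the partial products and collecting blades:
Answer: -\frac{243}{32} e_{1} + \frac{45}{16} e_{2} + \frac{159}{16} e_{3} - \frac{577}{32} e_{123}


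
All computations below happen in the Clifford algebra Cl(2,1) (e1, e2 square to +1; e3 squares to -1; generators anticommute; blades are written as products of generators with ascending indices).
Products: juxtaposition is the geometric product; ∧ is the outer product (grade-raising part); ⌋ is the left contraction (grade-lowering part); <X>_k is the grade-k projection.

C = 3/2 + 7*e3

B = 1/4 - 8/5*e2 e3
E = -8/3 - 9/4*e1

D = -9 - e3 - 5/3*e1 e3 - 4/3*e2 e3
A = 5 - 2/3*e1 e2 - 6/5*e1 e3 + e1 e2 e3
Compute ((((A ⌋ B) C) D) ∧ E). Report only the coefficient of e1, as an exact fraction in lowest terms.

step 1: 5/4 - 8*e2 e3
step 2: 15/8 + 56*e2 + 35/4*e3 - 12*e2 e3
step 3: 63/8 - 175/12*e1 - 1583/3*e2 - 3727/24*e3 - 20*e1 e2 - 25/8*e1 e3 + 99/2*e2 e3 + 280/3*e1 e2 e3
step 4: -21 + 6097/288*e1 + 12664/9*e2 + 3727/9*e3 - 13607/12*e1 e2 - 32743/96*e1 e3 - 132*e2 e3 - 25939/72*e1 e2 e3
Answer: 6097/288


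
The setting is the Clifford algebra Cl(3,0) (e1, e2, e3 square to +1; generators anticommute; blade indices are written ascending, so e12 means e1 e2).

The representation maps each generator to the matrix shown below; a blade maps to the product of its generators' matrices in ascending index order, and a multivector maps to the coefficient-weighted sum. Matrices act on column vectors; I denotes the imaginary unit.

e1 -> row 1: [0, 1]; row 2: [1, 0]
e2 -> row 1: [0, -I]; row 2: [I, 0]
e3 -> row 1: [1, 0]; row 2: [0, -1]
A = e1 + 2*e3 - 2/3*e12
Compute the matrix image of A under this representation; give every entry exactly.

Bivector images (products of the table entries): rho(e12) = rho(e1)rho(e2) = row 1: [I, 0]; row 2: [0, -I].
M = (1)*rho(e1) + (2)*rho(e3) + (-2/3)*rho(e12), summed entrywise:
Answer: row 1: [2 - 2*I/3, 1]; row 2: [1, -2 + 2*I/3]


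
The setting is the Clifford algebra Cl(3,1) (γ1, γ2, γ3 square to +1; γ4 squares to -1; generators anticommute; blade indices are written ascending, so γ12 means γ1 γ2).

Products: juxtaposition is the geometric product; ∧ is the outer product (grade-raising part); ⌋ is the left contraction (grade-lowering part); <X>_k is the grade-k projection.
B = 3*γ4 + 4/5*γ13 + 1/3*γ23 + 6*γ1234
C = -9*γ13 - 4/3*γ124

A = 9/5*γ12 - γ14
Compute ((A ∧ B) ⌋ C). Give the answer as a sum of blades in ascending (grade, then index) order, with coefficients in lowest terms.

step 1: 27/5*γ124 - 1/3*γ1234
step 2: -36/5
Answer: -36/5


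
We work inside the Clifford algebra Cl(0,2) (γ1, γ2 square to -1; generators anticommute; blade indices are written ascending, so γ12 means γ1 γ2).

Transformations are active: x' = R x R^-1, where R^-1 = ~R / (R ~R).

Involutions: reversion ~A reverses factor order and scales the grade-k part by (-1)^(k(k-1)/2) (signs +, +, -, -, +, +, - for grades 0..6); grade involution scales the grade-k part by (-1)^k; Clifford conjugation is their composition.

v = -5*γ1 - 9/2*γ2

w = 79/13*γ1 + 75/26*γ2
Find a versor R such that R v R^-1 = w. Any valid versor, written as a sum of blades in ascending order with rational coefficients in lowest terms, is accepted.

A norm check does it: q(v) = q(w) = -181/4, hence R = v + w = 14/13*γ1 - 21/13*γ2 realises the map — parallel part kept, (v - w)/2 negated, v carried to w.
Answer: 14/13*γ1 - 21/13*γ2


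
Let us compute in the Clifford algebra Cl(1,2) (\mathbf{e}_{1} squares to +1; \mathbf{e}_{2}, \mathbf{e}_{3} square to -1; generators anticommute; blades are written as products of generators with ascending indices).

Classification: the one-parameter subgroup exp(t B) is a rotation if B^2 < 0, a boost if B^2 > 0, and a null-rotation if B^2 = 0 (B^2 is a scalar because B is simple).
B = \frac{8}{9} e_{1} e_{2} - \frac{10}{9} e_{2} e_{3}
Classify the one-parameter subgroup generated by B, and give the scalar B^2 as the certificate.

B^2 term by term: the squares give (\frac{8}{9})^2*(e_{1} e_{2})^2 + (-\frac{10}{9})^2*(e_{2} e_{3})^2 = \frac{64}{81}*(+1) + \frac{100}{81}*(-1) = -\frac{4}{9} (each basis 2-blade squares to minus the product of its generators' squares); cross terms between blades sharing an index anticommute and cancel. So B^2 = -\frac{4}{9}.
Answer: rotation, certificate B^2 = -\frac{4}{9}. One invariant decides it: the square -\frac{4}{9} survives every conjugation, and its sign is exactly the classification.


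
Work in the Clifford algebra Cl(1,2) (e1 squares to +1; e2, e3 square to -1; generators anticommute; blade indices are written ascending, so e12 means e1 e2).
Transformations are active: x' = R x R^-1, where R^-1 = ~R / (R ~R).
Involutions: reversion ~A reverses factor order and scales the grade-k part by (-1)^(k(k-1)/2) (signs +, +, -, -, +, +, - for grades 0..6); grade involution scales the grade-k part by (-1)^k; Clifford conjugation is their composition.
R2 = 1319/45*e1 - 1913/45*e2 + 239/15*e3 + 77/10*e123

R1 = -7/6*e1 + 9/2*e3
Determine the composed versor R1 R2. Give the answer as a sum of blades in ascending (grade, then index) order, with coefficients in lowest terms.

Distribute over the terms of R1 (each basis-blade product reordered to ascending indices, repeated generators contracted through their squares):
(-7/6*e1) R2 = -9233/270 + 13391/270*e12 - 1673/90*e13 - 539/60*e23
(9/2*e3) R2 = -717/10 - 693/20*e12 - 1319/10*e13 + 1913/10*e23
Summing the partial products and collecting blades:
Answer: -14296/135 + 8071/540*e12 - 6772/45*e13 + 10939/60*e23


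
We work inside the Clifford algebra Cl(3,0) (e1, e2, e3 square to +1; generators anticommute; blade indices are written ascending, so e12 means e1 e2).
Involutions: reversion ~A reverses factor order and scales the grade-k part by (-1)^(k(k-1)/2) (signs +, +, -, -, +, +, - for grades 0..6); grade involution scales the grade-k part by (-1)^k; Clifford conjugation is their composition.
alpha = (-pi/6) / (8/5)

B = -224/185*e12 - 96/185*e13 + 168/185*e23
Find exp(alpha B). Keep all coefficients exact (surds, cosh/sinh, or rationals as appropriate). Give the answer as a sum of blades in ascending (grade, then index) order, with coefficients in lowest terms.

B^2 term by term: the squares give (-224/185)^2*(e12)^2 + (-96/185)^2*(e13)^2 + (168/185)^2*(e23)^2 = 50176/34225*(-1) + 9216/34225*(-1) + 28224/34225*(-1) = -64/25 (each basis 2-blade squares to minus the product of its generators' squares); cross terms between blades sharing an index anticommute and cancel. So B^2 = -64/25.
B^2 = -64/25 — B^2 < 0, so the exponential closes trigonometrically: l = 8/5, alpha*l = -pi/6, so exp(alpha B) = cos(-pi/6) + (sin(-pi/6)/(8/5))*B = sqrt(3)/2 + (-5/16)*B.
Answer: sqrt(3)/2 + 14/37*e12 + 6/37*e13 - 21/74*e23


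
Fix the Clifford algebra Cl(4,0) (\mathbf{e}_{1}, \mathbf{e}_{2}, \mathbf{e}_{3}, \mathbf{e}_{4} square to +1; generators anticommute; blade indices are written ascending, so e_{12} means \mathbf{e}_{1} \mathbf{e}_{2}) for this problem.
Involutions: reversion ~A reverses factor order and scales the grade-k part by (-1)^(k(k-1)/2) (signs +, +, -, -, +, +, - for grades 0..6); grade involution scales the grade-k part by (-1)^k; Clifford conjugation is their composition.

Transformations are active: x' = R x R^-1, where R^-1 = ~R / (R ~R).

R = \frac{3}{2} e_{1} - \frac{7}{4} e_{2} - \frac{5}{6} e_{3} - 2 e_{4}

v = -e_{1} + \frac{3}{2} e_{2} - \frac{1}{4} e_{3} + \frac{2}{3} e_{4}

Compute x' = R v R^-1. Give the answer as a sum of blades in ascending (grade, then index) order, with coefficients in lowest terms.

~R = \frac{3}{2} e_{1} - \frac{7}{4} e_{2} - \frac{5}{6} e_{3} - 2 e_{4}, and R ~R = \frac{1441}{144}, so R^-1 = ~R / (\frac{1441}{144}).
R v = -\frac{21}{4} + \frac{1}{2} e_{12} - \frac{29}{24} e_{13} - e_{14} + \frac{27}{16} e_{23} + \frac{11}{6} e_{24} - \frac{19}{18} e_{34}
Answer: -\frac{827}{1441} e_{1} + \frac{969}{2882} e_{2} + \frac{6481}{5764} e_{3} + \frac{6190}{4323} e_{4}


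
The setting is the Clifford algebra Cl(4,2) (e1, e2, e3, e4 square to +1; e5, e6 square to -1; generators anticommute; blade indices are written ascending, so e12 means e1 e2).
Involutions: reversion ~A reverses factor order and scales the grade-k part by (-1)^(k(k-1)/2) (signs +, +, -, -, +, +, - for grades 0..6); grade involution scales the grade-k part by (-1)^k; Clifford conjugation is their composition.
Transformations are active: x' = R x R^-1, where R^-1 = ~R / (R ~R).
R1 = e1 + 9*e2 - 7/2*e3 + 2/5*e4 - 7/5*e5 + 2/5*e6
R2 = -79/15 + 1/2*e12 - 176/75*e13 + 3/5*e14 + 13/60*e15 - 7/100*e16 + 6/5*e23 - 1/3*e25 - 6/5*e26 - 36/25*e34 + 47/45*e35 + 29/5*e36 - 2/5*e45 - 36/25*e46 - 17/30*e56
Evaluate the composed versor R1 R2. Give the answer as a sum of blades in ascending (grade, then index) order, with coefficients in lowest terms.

Distribute over the terms of R1 (each basis-blade product reordered to ascending indices, repeated generators contracted through their squares):
(e1) R2 = -79/15*e1 + 1/2*e2 - 176/75*e3 + 3/5*e4 + 13/60*e5 - 7/100*e6 + 6/5*e123 - 1/3*e125 - 6/5*e126 - 36/25*e134 + 47/45*e135 + 29/5*e136 - 2/5*e145 - 36/25*e146 - 17/30*e156
(9*e2) R2 = -9/2*e1 - 237/5*e2 + 54/5*e3 - 3*e5 - 54/5*e6 + 528/25*e123 - 27/5*e124 - 39/20*e125 + 63/100*e126 - 324/25*e234 + 47/5*e235 + 261/5*e236 - 18/5*e245 - 324/25*e246 - 51/10*e256
(-7/2*e3) R2 = -616/75*e1 + 21/5*e2 + 553/30*e3 + 126/25*e4 - 329/90*e5 - 203/10*e6 - 7/4*e123 + 21/10*e134 + 91/120*e135 - 49/200*e136 - 7/6*e235 - 21/5*e236 + 7/5*e345 + 126/25*e346 + 119/60*e356
(2/5*e4) R2 = -6/25*e1 + 72/125*e3 - 158/75*e4 - 4/25*e5 - 72/125*e6 + 1/5*e124 - 352/375*e134 - 13/150*e145 + 7/250*e146 + 12/25*e234 + 2/15*e245 + 12/25*e246 - 94/225*e345 - 58/25*e346 - 17/75*e456
(-7/5*e5) R2 = -91/300*e1 + 7/15*e2 - 329/225*e3 + 14/25*e4 + 553/75*e5 - 119/150*e6 - 7/10*e125 + 1232/375*e135 - 21/25*e145 - 49/500*e156 - 42/25*e235 - 42/25*e256 + 252/125*e345 + 203/25*e356 - 252/125*e456
(2/5*e6) R2 = -7/250*e1 - 12/25*e2 + 58/25*e3 - 72/125*e4 - 17/75*e5 - 158/75*e6 + 1/5*e126 - 352/375*e136 + 6/25*e146 + 13/150*e156 + 12/25*e236 - 2/15*e256 - 72/125*e346 + 94/225*e356 - 4/25*e456
Summing the partial products and collecting blades:
Answer: -27827/1500*e1 - 6407/150*e2 + 63721/2250*e3 + 1319/375*e4 + 493/900*e5 - 17323/500*e6 + 2057/100*e123 - 26/5*e124 - 179/60*e125 - 37/100*e126 - 209/750*e134 + 45793/9000*e135 + 13849/3000*e136 - 199/150*e145 - 293/250*e146 - 289/500*e156 - 312/25*e234 + 983/150*e235 + 1212/25*e236 - 52/15*e245 - 312/25*e246 - 1037/150*e256 + 3373/1125*e345 + 268/125*e346 + 9469/900*e356 - 901/375*e456


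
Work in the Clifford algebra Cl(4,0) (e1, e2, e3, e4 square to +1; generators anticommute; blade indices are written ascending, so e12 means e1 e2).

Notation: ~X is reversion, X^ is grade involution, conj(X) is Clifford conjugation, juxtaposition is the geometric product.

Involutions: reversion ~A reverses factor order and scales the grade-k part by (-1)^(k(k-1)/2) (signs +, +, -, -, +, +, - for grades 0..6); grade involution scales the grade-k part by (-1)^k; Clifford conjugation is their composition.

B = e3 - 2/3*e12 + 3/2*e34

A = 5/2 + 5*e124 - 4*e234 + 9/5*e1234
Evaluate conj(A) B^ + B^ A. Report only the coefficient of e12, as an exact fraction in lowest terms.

first term: 6*e2 - 5/2*e3 + 10/3*e4 - 131/30*e12 - 4*e24 + 99/20*e34 - 15/2*e123 + 9/5*e124 - 8/3*e134 + 5*e1234
second term: 6*e2 - 5/2*e3 + 10/3*e4 - 131/30*e12 - 4*e24 + 99/20*e34 + 15/2*e123 - 9/5*e124 + 8/3*e134 - 5*e1234
Answer: -131/15


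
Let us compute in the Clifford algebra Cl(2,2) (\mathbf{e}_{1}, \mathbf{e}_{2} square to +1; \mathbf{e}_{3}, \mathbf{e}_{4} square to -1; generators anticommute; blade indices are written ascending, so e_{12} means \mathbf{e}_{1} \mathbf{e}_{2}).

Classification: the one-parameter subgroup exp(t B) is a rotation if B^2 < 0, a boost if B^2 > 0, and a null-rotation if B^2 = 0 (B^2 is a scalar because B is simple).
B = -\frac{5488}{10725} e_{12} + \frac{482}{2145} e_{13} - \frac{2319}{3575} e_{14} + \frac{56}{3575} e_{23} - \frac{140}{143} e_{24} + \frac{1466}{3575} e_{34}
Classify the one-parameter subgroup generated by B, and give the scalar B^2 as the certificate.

B^2 term by term: the squares give (-\frac{5488}{10725})^2*(e_{12})^2 + (\frac{482}{2145})^2*(e_{13})^2 + (-\frac{2319}{3575})^2*(e_{14})^2 + (\frac{56}{3575})^2*(e_{23})^2 + (-\frac{140}{143})^2*(e_{24})^2 + (\frac{1466}{3575})^2*(e_{34})^2 = \frac{30118144}{115025625}*(-1) + \frac{232324}{4601025}*(+1) + \frac{5377761}{12780625}*(+1) + \frac{3136}{12780625}*(+1) + \frac{19600}{20449}*(+1) + \frac{2149156}{12780625}*(-1) = 1 (each basis 2-blade squares to minus the product of its generators' squares); cross terms between blades sharing an index anticommute and cancel; the commuting (index-disjoint) pairs give grade-4 terms 2*c*c'*(blade product), which cancel blade by blade — e_{1234}: -\frac{16090816}{38341875} + \frac{26992}{61347} - \frac{259728}{12780625} = 0 — confirming B is simple. So B^2 = 1.
Answer: boost, certificate B^2 = 1. One invariant decides it: the square 1 survives every conjugation, and its sign is exactly the classification.


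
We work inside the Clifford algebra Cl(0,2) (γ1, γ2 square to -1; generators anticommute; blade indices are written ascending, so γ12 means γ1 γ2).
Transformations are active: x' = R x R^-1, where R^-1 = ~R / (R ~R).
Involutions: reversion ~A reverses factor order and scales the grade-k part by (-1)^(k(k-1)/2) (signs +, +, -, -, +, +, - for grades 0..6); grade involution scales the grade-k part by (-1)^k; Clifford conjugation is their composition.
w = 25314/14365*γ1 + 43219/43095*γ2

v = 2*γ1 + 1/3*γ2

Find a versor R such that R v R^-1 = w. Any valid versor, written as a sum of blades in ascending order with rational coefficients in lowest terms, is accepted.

Why this works: both vectors square to -37/9, so q(v) = q(w) and R = v + w = 54044/14365*γ1 + 57584/43095*γ2 carries v to w — its own direction survives, the complement (v - w)/2 flips.
Answer: 54044/14365*γ1 + 57584/43095*γ2


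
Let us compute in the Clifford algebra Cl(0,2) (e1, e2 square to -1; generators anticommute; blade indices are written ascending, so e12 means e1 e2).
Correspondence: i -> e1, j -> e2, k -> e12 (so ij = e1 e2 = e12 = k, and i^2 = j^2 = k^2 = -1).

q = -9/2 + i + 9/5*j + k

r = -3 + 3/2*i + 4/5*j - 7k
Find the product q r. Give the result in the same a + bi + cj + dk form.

In blades: q = -9/2 + e1 + 9/5*e2 + e12, r = -3 + 3/2*e1 + 4/5*e2 - 7*e12.
Distribute q over r term by term (generator squares from the signature, products reordered to ascending indices): (-9/2)*r = 27/2 - 27/4*e1 - 18/5*e2 + 63/2*e12; (e1)*r = -3/2 - 3*e1 + 7*e2 + 4/5*e12; (9/5*e2)*r = -36/25 - 63/5*e1 - 27/5*e2 - 27/10*e12; (e12)*r = 7 - 4/5*e1 + 3/2*e2 - 3*e12.
Sum: 439/25 - 463/20*e1 - 1/2*e2 + 133/5*e12; translating back through the correspondence:
Answer: 439/25 - 463/20*i - 1/2*j + 133/5*k


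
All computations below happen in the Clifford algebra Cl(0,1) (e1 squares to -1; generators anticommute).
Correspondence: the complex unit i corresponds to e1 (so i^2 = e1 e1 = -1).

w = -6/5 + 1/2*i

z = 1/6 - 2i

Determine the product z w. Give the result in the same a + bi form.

In blades: z = 1/6 - 2*e1, w = -6/5 + 1/2*e1.
Distribute z over w term by term (generator squares from the signature, products reordered to ascending indices): (1/6)*w = -1/5 + 1/12*e1; (-2*e1)*w = 1 + 12/5*e1.
Sum: 4/5 + 149/60*e1; translating back through the correspondence:
Answer: 4/5 + 149/60*i


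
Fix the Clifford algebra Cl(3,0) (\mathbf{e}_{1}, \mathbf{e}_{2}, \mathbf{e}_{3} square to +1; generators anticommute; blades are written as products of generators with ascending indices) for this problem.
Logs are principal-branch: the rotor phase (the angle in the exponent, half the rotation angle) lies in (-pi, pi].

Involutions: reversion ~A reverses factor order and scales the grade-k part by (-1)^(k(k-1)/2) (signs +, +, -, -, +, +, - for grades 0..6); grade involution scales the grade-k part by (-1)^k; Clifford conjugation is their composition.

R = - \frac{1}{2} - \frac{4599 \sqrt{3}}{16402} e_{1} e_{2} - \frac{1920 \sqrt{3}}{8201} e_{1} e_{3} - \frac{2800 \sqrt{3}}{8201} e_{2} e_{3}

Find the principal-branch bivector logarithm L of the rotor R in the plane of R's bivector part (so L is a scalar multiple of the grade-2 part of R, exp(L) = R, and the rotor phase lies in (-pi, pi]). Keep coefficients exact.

The scalar part of R is - \frac{1}{2}, so the principal-branch rotor phase is pinned; divide the bivector part by its sine to get the unit plane — L is the phase times that plane.
Concretely: cos(phase) = - \frac{1}{2} gives phase = ±\frac{2 \pi}{3}, and since phase/sin(phase) is even the sign is immaterial: L = (phase/sin(phase)) * <R>_2 = (\frac{4 \sqrt{3} \pi}{9}) * <R>_2.
Answer: - \frac{3066 \pi}{8201} e_{1} e_{2} - \frac{2560 \pi}{8201} e_{1} e_{3} - \frac{11200 \pi}{24603} e_{2} e_{3}
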